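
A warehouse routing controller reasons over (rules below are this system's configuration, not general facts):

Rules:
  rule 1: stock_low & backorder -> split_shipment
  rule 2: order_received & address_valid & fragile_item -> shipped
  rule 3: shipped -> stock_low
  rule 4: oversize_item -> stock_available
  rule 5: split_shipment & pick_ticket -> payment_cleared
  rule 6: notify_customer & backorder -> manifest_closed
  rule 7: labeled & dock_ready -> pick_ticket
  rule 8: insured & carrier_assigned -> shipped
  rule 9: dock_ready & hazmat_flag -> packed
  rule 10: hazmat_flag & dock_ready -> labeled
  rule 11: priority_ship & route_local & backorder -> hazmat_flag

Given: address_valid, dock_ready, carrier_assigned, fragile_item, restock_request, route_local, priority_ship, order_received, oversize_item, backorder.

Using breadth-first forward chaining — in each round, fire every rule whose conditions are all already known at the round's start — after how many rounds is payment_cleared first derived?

Round 1 fires rule 2, rule 4, rule 11, giving shipped, stock_available, hazmat_flag.
Round 2 fires rule 3, rule 9, rule 10, giving stock_low, packed, labeled.
Round 3 fires rule 1, rule 7, giving split_shipment, pick_ticket.
Round 4 fires rule 5, giving payment_cleared.
payment_cleared first appears in round 4.

4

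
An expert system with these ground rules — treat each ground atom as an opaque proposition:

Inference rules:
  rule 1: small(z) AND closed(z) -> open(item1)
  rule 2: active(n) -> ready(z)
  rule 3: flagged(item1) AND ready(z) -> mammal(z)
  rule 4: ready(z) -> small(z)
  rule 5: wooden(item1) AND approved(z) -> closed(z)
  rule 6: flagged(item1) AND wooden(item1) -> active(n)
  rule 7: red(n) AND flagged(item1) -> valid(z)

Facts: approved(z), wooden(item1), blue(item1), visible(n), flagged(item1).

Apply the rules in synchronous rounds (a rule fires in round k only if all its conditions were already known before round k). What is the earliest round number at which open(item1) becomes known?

4

[1] rule 5 [wooden(item1) AND approved(z) -> closed(z)]; rule 6 [flagged(item1) AND wooden(item1) -> active(n)]. ⇒ new: closed(z), active(n).
[2] rule 2 [active(n) -> ready(z)]. ⇒ new: ready(z).
[3] rule 3 [flagged(item1) AND ready(z) -> mammal(z)]; rule 4 [ready(z) -> small(z)]. ⇒ new: mammal(z), small(z).
[4] rule 1 [small(z) AND closed(z) -> open(item1)]. ⇒ new: open(item1).
open(item1) first appears in round 4.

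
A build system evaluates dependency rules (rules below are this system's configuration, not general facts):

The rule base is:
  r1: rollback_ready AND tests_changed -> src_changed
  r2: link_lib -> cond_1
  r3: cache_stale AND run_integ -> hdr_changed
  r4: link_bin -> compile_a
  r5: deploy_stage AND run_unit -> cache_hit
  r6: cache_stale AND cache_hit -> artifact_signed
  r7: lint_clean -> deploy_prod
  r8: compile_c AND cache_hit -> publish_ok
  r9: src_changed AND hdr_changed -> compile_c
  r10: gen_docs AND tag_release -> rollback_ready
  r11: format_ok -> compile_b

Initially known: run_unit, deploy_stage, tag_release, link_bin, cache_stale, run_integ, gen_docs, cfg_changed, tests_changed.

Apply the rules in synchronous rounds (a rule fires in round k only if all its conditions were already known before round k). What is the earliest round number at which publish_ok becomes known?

Round 1 — r3, r4, r5, r10, derive hdr_changed, compile_a, cache_hit, rollback_ready.
Round 2 — r1, r6, derive src_changed, artifact_signed.
Round 3 — r9, derive compile_c.
Round 4 — r8, derive publish_ok.
publish_ok first appears in round 4.

4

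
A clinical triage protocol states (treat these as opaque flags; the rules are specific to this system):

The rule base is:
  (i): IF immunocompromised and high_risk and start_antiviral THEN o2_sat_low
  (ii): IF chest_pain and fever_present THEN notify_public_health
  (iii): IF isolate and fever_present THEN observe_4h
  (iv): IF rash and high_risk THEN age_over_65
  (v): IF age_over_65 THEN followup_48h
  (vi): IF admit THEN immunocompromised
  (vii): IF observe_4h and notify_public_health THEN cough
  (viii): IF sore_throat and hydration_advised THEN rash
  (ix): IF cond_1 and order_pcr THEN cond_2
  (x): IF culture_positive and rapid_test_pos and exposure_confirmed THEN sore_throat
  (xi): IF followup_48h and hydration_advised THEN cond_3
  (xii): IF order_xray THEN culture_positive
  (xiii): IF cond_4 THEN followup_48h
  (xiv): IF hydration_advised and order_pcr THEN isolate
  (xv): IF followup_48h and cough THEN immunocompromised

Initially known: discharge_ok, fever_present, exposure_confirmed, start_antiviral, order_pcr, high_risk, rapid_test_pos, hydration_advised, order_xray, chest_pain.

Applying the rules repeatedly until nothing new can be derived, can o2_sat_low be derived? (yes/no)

Round 1 — (ii), (xii), (xiv), derive notify_public_health, culture_positive, isolate.
Round 2 — (iii), (x), derive observe_4h, sore_throat.
Round 3 — (vii), (viii), derive cough, rash.
Round 4 — (iv), derive age_over_65.
Round 5 — (v), derive followup_48h.
Round 6 — (xi), (xv), derive cond_3, immunocompromised.
Round 7 — (i), derive o2_sat_low.
o2_sat_low appears in round 7, so it is derivable.

yes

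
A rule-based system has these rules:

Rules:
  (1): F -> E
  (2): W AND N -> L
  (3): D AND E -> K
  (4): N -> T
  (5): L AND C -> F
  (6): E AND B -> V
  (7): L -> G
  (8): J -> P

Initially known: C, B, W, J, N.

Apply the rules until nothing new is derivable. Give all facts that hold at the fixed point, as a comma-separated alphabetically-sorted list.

B, C, E, F, G, J, L, N, P, T, V, W

Round 1: (2) [W AND N -> L]; (4) [N -> T]; (8) [J -> P]. Adds L, T, P.
Round 2: (5) [L AND C -> F]; (7) [L -> G]. Adds F, G.
Round 3: (1) [F -> E]. Adds E.
Round 4: (6) [E AND B -> V]. Adds V.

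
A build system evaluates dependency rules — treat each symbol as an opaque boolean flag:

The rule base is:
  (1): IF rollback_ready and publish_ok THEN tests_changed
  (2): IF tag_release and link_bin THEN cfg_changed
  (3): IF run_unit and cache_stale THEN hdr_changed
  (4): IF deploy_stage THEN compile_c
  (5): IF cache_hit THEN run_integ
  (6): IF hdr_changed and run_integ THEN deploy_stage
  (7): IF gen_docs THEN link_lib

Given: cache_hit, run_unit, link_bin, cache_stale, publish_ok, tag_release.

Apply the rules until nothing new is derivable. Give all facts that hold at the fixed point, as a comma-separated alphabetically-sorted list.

cache_hit, cache_stale, cfg_changed, compile_c, deploy_stage, hdr_changed, link_bin, publish_ok, run_integ, run_unit, tag_release

Round 1 — (2), (3), (5), derive cfg_changed, hdr_changed, run_integ.
Round 2 — (6), derive deploy_stage.
Round 3 — (4), derive compile_c.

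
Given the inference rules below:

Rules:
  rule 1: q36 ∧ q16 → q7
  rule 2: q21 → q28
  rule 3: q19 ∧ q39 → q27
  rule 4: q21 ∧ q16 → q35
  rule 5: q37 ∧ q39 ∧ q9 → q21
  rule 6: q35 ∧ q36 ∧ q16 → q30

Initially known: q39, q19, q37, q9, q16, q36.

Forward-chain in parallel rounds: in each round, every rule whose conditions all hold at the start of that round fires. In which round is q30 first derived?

3

Round 1: rule 1 [q36 ∧ q16 → q7]; rule 3 [q19 ∧ q39 → q27]; rule 5 [q37 ∧ q39 ∧ q9 → q21]. New: q7, q27, q21.
Round 2: rule 2 [q21 → q28]; rule 4 [q21 ∧ q16 → q35]. New: q28, q35.
Round 3: rule 6 [q35 ∧ q36 ∧ q16 → q30]. New: q30.
q30 first appears in round 3.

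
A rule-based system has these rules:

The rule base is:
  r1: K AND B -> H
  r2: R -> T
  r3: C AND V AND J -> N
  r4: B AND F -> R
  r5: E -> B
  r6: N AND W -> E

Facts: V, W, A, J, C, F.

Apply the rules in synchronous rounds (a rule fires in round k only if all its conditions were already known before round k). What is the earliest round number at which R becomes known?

Round 1: r3 [C AND V AND J -> N]. New: N.
Round 2: r6 [N AND W -> E]. New: E.
Round 3: r5 [E -> B]. New: B.
Round 4: r4 [B AND F -> R]. New: R.
R first appears in round 4.

4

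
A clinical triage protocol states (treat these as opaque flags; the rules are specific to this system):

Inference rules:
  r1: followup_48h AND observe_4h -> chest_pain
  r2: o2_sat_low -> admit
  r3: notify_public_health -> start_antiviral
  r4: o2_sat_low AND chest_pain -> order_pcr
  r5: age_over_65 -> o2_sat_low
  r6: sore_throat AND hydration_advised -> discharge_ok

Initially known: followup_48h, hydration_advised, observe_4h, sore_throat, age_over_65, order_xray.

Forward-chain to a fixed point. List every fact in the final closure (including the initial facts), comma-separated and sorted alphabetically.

Round 1 fires r1, r5, r6, giving chest_pain, o2_sat_low, discharge_ok.
Round 2 fires r2, r4, giving admit, order_pcr.

admit, age_over_65, chest_pain, discharge_ok, followup_48h, hydration_advised, o2_sat_low, observe_4h, order_pcr, order_xray, sore_throat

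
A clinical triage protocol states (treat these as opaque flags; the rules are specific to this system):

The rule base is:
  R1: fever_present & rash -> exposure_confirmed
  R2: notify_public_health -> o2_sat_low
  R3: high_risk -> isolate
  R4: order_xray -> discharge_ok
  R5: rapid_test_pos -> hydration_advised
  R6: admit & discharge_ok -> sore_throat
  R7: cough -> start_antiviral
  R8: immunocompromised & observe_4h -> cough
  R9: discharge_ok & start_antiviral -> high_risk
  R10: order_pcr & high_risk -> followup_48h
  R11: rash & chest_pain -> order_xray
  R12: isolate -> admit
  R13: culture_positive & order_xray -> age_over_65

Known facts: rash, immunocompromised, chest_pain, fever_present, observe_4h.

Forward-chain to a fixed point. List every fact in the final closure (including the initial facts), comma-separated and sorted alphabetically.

Round 1: R1 [fever_present & rash -> exposure_confirmed]; R8 [immunocompromised & observe_4h -> cough]; R11 [rash & chest_pain -> order_xray]. Adds exposure_confirmed, cough, order_xray.
Round 2: R4 [order_xray -> discharge_ok]; R7 [cough -> start_antiviral]. Adds discharge_ok, start_antiviral.
Round 3: R9 [discharge_ok & start_antiviral -> high_risk]. Adds high_risk.
Round 4: R3 [high_risk -> isolate]. Adds isolate.
Round 5: R12 [isolate -> admit]. Adds admit.
Round 6: R6 [admit & discharge_ok -> sore_throat]. Adds sore_throat.

admit, chest_pain, cough, discharge_ok, exposure_confirmed, fever_present, high_risk, immunocompromised, isolate, observe_4h, order_xray, rash, sore_throat, start_antiviral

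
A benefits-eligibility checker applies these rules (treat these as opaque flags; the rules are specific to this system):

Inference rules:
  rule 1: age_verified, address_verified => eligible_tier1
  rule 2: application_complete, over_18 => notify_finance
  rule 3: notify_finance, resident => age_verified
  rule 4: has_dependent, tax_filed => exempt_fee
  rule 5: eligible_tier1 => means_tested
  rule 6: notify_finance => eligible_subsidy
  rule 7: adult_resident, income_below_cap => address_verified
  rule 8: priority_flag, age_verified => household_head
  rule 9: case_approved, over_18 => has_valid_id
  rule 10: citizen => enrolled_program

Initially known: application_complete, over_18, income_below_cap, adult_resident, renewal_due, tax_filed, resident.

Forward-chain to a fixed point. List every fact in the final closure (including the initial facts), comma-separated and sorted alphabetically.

address_verified, adult_resident, age_verified, application_complete, eligible_subsidy, eligible_tier1, income_below_cap, means_tested, notify_finance, over_18, renewal_due, resident, tax_filed

Round 1 fires rule 2, rule 7, giving notify_finance, address_verified.
Round 2 fires rule 3, rule 6, giving age_verified, eligible_subsidy.
Round 3 fires rule 1, giving eligible_tier1.
Round 4 fires rule 5, giving means_tested.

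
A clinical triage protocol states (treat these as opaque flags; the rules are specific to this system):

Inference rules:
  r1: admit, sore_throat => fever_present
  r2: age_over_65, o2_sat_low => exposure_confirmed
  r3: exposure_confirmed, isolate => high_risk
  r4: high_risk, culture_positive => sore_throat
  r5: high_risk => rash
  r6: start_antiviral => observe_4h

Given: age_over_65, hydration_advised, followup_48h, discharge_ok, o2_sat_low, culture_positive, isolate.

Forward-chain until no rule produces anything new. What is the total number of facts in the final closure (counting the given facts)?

11

Round 1 fires r2, giving exposure_confirmed.
Round 2 fires r3, giving high_risk.
Round 3 fires r4, r5, giving sore_throat, rash.
Closure: {age_over_65, culture_positive, discharge_ok, exposure_confirmed, followup_48h, high_risk, hydration_advised, isolate, o2_sat_low, rash, sore_throat} — 11 facts.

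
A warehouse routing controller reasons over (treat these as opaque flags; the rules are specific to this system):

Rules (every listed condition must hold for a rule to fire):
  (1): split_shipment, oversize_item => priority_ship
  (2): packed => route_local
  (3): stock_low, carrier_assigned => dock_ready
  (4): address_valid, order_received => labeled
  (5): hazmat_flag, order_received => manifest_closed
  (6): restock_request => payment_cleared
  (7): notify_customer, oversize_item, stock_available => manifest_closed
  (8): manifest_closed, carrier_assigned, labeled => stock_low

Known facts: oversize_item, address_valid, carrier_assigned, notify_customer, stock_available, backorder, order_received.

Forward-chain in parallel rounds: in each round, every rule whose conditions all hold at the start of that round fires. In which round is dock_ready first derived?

3

Round 1 — (4), (7), derive labeled, manifest_closed.
Round 2 — (8), derive stock_low.
Round 3 — (3), derive dock_ready.
dock_ready first appears in round 3.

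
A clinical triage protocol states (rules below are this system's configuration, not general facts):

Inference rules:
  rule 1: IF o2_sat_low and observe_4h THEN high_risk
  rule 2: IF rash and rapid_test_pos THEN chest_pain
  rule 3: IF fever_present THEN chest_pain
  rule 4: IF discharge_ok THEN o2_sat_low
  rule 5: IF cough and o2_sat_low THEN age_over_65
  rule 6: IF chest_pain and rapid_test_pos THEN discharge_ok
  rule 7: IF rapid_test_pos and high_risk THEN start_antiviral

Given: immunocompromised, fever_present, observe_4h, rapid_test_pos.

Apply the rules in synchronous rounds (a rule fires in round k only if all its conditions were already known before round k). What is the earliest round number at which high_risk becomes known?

Round 1 fires rule 3, giving chest_pain.
Round 2 fires rule 6, giving discharge_ok.
Round 3 fires rule 4, giving o2_sat_low.
Round 4 fires rule 1, giving high_risk.
high_risk first appears in round 4.

4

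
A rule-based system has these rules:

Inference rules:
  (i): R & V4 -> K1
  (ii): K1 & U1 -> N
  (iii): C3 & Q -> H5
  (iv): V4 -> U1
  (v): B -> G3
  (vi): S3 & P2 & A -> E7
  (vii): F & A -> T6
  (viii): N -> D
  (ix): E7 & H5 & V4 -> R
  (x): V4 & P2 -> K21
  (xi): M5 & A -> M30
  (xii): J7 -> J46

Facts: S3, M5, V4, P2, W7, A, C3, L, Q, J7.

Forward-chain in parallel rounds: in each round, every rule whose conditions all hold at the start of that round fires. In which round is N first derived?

Round 1: (iii) [C3 & Q -> H5]; (iv) [V4 -> U1]; (vi) [S3 & P2 & A -> E7]; (x) [V4 & P2 -> K21]; (xi) [M5 & A -> M30]; (xii) [J7 -> J46]. Adds H5, U1, E7, K21, M30, J46.
Round 2: (ix) [E7 & H5 & V4 -> R]. Adds R.
Round 3: (i) [R & V4 -> K1]. Adds K1.
Round 4: (ii) [K1 & U1 -> N]. Adds N.
N first appears in round 4.

4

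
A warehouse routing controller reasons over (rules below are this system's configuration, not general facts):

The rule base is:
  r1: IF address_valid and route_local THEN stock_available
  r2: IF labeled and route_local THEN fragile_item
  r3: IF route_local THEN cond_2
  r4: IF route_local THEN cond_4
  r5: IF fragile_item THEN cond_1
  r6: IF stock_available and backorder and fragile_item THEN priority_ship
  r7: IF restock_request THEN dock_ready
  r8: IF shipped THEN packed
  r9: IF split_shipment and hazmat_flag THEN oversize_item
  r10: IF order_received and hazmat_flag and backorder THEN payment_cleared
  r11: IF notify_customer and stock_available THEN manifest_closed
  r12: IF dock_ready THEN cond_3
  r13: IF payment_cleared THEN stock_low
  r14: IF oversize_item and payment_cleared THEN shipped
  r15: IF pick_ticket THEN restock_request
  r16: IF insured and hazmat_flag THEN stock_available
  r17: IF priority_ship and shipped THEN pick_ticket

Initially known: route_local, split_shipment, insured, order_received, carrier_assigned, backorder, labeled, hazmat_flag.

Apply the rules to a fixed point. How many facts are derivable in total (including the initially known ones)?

23

Round 1 fires r2, r3, r4, r9, r10, r16, giving fragile_item, cond_2, cond_4, oversize_item, payment_cleared, stock_available.
Round 2 fires r5, r6, r13, r14, giving cond_1, priority_ship, stock_low, shipped.
Round 3 fires r8, r17, giving packed, pick_ticket.
Round 4 fires r15, giving restock_request.
Round 5 fires r7, giving dock_ready.
Round 6 fires r12, giving cond_3.
Closure: {backorder, carrier_assigned, cond_1, cond_2, cond_3, cond_4, dock_ready, fragile_item, hazmat_flag, insured, labeled, order_received, oversize_item, packed, payment_cleared, pick_ticket, priority_ship, restock_request, route_local, shipped, split_shipment, stock_available, stock_low} — 23 facts.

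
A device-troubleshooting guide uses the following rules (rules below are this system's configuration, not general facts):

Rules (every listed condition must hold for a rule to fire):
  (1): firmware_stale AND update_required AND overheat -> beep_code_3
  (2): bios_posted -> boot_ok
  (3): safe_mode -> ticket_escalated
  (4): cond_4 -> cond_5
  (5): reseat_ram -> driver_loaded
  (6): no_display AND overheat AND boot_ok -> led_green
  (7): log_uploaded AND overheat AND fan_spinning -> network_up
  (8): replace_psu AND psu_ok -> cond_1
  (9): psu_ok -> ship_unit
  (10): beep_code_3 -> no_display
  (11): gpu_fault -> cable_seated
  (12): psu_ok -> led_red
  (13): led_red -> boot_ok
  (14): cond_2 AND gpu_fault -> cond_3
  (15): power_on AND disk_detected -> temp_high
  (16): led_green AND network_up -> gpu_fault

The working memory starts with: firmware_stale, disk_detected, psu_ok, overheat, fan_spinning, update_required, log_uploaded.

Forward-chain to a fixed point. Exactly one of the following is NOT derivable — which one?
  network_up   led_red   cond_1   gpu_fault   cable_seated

cond_1

Round 1: (1) [firmware_stale AND update_required AND overheat -> beep_code_3]; (7) [log_uploaded AND overheat AND fan_spinning -> network_up]; (9) [psu_ok -> ship_unit]; (12) [psu_ok -> led_red]. New: beep_code_3, network_up, ship_unit, led_red.
Round 2: (10) [beep_code_3 -> no_display]; (13) [led_red -> boot_ok]. New: no_display, boot_ok.
Round 3: (6) [no_display AND overheat AND boot_ok -> led_green]. New: led_green.
Round 4: (16) [led_green AND network_up -> gpu_fault]. New: gpu_fault.
Round 5: (11) [gpu_fault -> cable_seated]. New: cable_seated.
Derived: cable_seated (round 5), gpu_fault (round 4), led_red (round 1), network_up (round 1). cond_1 never appears in any round.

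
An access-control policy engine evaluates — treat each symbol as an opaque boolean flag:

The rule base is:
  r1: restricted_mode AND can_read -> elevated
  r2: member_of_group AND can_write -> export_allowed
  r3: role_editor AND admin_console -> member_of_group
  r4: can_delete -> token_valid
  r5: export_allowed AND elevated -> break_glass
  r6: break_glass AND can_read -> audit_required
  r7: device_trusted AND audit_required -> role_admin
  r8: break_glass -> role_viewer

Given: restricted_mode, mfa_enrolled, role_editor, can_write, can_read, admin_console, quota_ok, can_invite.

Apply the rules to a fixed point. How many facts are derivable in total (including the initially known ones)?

14

Round 1 — r1, r3, derive elevated, member_of_group.
Round 2 — r2, derive export_allowed.
Round 3 — r5, derive break_glass.
Round 4 — r6, r8, derive audit_required, role_viewer.
Closure: {admin_console, audit_required, break_glass, can_invite, can_read, can_write, elevated, export_allowed, member_of_group, mfa_enrolled, quota_ok, restricted_mode, role_editor, role_viewer} — 14 facts.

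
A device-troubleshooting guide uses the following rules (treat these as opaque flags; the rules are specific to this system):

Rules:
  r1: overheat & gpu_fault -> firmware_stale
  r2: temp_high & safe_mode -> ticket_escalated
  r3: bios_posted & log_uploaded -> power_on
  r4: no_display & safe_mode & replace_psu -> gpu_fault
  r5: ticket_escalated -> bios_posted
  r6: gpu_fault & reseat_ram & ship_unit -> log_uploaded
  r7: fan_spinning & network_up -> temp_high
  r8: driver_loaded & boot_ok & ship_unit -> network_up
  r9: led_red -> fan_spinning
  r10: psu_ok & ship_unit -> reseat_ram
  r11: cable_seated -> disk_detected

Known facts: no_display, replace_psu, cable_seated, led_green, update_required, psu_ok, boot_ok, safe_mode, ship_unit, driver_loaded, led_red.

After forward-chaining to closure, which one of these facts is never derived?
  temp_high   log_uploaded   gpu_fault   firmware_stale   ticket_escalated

firmware_stale

Round 1: r4 [no_display & safe_mode & replace_psu -> gpu_fault]; r8 [driver_loaded & boot_ok & ship_unit -> network_up]; r9 [led_red -> fan_spinning]; r10 [psu_ok & ship_unit -> reseat_ram]; r11 [cable_seated -> disk_detected]. New: gpu_fault, network_up, fan_spinning, reseat_ram, disk_detected.
Round 2: r6 [gpu_fault & reseat_ram & ship_unit -> log_uploaded]; r7 [fan_spinning & network_up -> temp_high]. New: log_uploaded, temp_high.
Round 3: r2 [temp_high & safe_mode -> ticket_escalated]. New: ticket_escalated.
Round 4: r5 [ticket_escalated -> bios_posted]. New: bios_posted.
Round 5: r3 [bios_posted & log_uploaded -> power_on]. New: power_on.
Derived: log_uploaded (round 2), ticket_escalated (round 3), temp_high (round 2), gpu_fault (round 1). firmware_stale never appears in any round.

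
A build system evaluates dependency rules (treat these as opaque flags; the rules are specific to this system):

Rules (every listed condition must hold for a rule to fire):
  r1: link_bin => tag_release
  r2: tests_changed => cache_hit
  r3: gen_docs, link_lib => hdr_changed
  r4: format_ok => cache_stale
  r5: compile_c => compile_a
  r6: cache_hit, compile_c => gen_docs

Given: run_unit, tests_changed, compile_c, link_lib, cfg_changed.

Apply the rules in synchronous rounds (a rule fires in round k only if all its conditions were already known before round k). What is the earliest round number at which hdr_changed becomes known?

3

[1] r2 [tests_changed => cache_hit]; r5 [compile_c => compile_a]. ⇒ new: cache_hit, compile_a.
[2] r6 [cache_hit, compile_c => gen_docs]. ⇒ new: gen_docs.
[3] r3 [gen_docs, link_lib => hdr_changed]. ⇒ new: hdr_changed.
hdr_changed first appears in round 3.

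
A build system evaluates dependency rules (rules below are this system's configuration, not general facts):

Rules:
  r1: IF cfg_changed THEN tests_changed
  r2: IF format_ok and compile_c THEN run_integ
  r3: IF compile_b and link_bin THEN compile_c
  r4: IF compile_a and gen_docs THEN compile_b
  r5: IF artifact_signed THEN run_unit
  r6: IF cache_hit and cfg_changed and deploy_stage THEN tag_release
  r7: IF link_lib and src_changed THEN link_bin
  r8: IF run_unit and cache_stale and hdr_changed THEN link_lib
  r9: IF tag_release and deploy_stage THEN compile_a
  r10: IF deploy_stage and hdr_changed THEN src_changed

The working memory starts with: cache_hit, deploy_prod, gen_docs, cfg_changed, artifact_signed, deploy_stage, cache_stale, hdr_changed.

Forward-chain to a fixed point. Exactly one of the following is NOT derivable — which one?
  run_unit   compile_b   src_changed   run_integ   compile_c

run_integ

Round 1: r1 [IF cfg_changed THEN tests_changed]; r5 [IF artifact_signed THEN run_unit]; r6 [IF cache_hit and cfg_changed and deploy_stage THEN tag_release]; r10 [IF deploy_stage and hdr_changed THEN src_changed]. Adds tests_changed, run_unit, tag_release, src_changed.
Round 2: r8 [IF run_unit and cache_stale and hdr_changed THEN link_lib]; r9 [IF tag_release and deploy_stage THEN compile_a]. Adds link_lib, compile_a.
Round 3: r4 [IF compile_a and gen_docs THEN compile_b]; r7 [IF link_lib and src_changed THEN link_bin]. Adds compile_b, link_bin.
Round 4: r3 [IF compile_b and link_bin THEN compile_c]. Adds compile_c.
Derived: src_changed (round 1), compile_c (round 4), compile_b (round 3), run_unit (round 1). run_integ never appears in any round.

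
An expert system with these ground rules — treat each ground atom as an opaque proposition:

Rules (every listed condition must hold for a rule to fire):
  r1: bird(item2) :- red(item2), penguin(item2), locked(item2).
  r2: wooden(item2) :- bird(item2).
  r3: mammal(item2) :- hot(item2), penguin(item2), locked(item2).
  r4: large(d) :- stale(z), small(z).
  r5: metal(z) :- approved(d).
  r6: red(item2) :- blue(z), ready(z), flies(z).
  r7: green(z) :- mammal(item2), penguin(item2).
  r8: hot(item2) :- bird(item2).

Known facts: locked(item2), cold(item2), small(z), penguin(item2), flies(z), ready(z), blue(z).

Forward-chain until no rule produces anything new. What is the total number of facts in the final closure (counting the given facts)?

13

Round 1 fires r6, giving red(item2).
Round 2 fires r1, giving bird(item2).
Round 3 fires r2, r8, giving wooden(item2), hot(item2).
Round 4 fires r3, giving mammal(item2).
Round 5 fires r7, giving green(z).
Closure: {bird(item2), blue(z), cold(item2), flies(z), green(z), hot(item2), locked(item2), mammal(item2), penguin(item2), ready(z), red(item2), small(z), wooden(item2)} — 13 facts.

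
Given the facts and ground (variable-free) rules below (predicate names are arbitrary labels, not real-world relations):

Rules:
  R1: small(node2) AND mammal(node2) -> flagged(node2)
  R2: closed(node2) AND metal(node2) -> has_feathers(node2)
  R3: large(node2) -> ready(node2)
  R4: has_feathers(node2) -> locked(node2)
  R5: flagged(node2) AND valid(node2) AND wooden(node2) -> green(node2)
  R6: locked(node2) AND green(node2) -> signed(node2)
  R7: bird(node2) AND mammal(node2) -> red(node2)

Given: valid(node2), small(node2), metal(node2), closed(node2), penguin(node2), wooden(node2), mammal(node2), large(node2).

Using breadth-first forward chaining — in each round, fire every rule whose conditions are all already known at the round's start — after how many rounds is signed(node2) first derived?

Round 1 — R1, R2, R3, derive flagged(node2), has_feathers(node2), ready(node2).
Round 2 — R4, R5, derive locked(node2), green(node2).
Round 3 — R6, derive signed(node2).
signed(node2) first appears in round 3.

3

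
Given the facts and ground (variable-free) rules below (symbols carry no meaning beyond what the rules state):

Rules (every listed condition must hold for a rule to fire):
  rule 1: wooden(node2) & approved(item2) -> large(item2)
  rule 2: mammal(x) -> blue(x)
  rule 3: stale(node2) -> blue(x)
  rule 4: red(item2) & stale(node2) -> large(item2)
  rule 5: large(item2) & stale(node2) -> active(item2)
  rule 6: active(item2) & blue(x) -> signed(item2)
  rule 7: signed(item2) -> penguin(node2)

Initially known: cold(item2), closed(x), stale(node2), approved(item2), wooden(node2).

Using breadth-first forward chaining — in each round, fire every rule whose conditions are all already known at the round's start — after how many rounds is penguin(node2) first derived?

4

Round 1: rule 1 [wooden(node2) & approved(item2) -> large(item2)]; rule 3 [stale(node2) -> blue(x)]. Adds large(item2), blue(x).
Round 2: rule 5 [large(item2) & stale(node2) -> active(item2)]. Adds active(item2).
Round 3: rule 6 [active(item2) & blue(x) -> signed(item2)]. Adds signed(item2).
Round 4: rule 7 [signed(item2) -> penguin(node2)]. Adds penguin(node2).
penguin(node2) first appears in round 4.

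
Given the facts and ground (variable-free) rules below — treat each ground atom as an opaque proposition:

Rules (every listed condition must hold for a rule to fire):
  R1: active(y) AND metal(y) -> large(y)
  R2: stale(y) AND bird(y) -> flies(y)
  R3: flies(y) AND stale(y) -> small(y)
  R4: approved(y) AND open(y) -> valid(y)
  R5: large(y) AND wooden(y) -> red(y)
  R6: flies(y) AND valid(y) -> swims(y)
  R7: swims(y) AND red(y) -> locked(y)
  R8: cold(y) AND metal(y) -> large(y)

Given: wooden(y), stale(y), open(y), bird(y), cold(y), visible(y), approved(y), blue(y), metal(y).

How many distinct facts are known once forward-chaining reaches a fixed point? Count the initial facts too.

16

[1] R2 [stale(y) AND bird(y) -> flies(y)]; R4 [approved(y) AND open(y) -> valid(y)]; R8 [cold(y) AND metal(y) -> large(y)]. ⇒ new: flies(y), valid(y), large(y).
[2] R3 [flies(y) AND stale(y) -> small(y)]; R5 [large(y) AND wooden(y) -> red(y)]; R6 [flies(y) AND valid(y) -> swims(y)]. ⇒ new: small(y), red(y), swims(y).
[3] R7 [swims(y) AND red(y) -> locked(y)]. ⇒ new: locked(y).
Closure: {approved(y), bird(y), blue(y), cold(y), flies(y), large(y), locked(y), metal(y), open(y), red(y), small(y), stale(y), swims(y), valid(y), visible(y), wooden(y)} — 16 facts.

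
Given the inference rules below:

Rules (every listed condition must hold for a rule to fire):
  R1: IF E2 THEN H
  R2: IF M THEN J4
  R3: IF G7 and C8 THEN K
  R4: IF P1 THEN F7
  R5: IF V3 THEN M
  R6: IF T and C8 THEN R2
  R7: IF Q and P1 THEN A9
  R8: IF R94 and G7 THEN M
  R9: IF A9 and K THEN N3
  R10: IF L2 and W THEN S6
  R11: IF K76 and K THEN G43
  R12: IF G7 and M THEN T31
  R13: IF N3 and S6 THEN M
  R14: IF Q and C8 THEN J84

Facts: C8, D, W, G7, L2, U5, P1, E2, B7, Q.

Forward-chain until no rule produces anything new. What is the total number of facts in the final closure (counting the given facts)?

20

Round 1 fires R1, R3, R4, R7, R10, R14, giving H, K, F7, A9, S6, J84.
Round 2 fires R9, giving N3.
Round 3 fires R13, giving M.
Round 4 fires R2, R12, giving J4, T31.
Closure: {A9, B7, C8, D, E2, F7, G7, H, J4, J84, K, L2, M, N3, P1, Q, S6, T31, U5, W} — 20 facts.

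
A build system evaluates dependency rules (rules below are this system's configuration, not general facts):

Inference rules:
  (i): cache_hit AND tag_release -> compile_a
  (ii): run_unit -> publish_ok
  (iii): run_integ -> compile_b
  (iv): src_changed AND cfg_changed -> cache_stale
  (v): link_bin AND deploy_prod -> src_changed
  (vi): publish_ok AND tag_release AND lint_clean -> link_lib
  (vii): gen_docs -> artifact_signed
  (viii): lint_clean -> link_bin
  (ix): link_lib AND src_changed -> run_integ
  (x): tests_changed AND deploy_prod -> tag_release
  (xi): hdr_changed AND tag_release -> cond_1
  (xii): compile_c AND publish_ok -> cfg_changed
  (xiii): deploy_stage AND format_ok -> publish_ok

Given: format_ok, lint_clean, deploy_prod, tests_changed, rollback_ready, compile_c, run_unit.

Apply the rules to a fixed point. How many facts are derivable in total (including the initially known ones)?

16

Round 1: (ii) [run_unit -> publish_ok]; (viii) [lint_clean -> link_bin]; (x) [tests_changed AND deploy_prod -> tag_release]. Adds publish_ok, link_bin, tag_release.
Round 2: (v) [link_bin AND deploy_prod -> src_changed]; (vi) [publish_ok AND tag_release AND lint_clean -> link_lib]; (xii) [compile_c AND publish_ok -> cfg_changed]. Adds src_changed, link_lib, cfg_changed.
Round 3: (iv) [src_changed AND cfg_changed -> cache_stale]; (ix) [link_lib AND src_changed -> run_integ]. Adds cache_stale, run_integ.
Round 4: (iii) [run_integ -> compile_b]. Adds compile_b.
Closure: {cache_stale, cfg_changed, compile_b, compile_c, deploy_prod, format_ok, link_bin, link_lib, lint_clean, publish_ok, rollback_ready, run_integ, run_unit, src_changed, tag_release, tests_changed} — 16 facts.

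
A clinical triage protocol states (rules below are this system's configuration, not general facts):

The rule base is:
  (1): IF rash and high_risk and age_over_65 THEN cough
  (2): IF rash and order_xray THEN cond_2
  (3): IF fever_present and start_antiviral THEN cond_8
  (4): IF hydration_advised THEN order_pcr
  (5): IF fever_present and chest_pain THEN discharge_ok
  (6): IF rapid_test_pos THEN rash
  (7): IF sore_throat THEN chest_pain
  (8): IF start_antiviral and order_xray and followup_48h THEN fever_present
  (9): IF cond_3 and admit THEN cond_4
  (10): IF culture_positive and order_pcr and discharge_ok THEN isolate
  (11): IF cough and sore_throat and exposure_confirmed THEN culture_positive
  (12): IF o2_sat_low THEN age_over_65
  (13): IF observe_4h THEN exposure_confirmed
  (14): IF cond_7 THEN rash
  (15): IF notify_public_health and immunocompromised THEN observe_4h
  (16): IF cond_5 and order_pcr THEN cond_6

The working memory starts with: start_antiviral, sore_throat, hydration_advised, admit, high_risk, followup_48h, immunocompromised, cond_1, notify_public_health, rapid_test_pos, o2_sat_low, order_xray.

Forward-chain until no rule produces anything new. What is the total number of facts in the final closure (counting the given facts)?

25

Round 1 — (4), (6), (7), (8), (12), (15), derive order_pcr, rash, chest_pain, fever_present, age_over_65, observe_4h.
Round 2 — (1), (2), (3), (5), (13), derive cough, cond_2, cond_8, discharge_ok, exposure_confirmed.
Round 3 — (11), derive culture_positive.
Round 4 — (10), derive isolate.
Closure: {admit, age_over_65, chest_pain, cond_1, cond_2, cond_8, cough, culture_positive, discharge_ok, exposure_confirmed, fever_present, followup_48h, high_risk, hydration_advised, immunocompromised, isolate, notify_public_health, o2_sat_low, observe_4h, order_pcr, order_xray, rapid_test_pos, rash, sore_throat, start_antiviral} — 25 facts.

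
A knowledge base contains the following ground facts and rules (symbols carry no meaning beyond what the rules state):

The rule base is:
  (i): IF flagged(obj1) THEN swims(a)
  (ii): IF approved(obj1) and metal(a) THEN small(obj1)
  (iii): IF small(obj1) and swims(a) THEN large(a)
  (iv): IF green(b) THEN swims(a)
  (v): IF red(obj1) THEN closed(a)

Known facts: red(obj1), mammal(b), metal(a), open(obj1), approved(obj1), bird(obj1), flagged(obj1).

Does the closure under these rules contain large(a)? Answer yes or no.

yes

[1] (i) [IF flagged(obj1) THEN swims(a)]; (ii) [IF approved(obj1) and metal(a) THEN small(obj1)]; (v) [IF red(obj1) THEN closed(a)]. ⇒ new: swims(a), small(obj1), closed(a).
[2] (iii) [IF small(obj1) and swims(a) THEN large(a)]. ⇒ new: large(a).
large(a) appears in round 2, so it is derivable.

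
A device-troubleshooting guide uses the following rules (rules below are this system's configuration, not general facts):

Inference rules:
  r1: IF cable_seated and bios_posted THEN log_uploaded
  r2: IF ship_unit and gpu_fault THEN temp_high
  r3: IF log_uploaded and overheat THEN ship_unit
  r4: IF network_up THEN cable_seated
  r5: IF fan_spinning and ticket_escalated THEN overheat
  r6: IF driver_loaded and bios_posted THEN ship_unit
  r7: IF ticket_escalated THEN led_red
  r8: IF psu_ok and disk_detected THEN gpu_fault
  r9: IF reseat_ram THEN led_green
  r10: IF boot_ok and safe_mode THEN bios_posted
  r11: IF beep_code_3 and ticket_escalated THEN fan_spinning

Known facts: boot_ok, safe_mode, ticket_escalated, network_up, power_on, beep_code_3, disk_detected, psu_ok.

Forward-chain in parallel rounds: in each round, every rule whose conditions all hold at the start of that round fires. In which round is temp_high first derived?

4

Round 1 — r4, r7, r8, r10, r11, derive cable_seated, led_red, gpu_fault, bios_posted, fan_spinning.
Round 2 — r1, r5, derive log_uploaded, overheat.
Round 3 — r3, derive ship_unit.
Round 4 — r2, derive temp_high.
temp_high first appears in round 4.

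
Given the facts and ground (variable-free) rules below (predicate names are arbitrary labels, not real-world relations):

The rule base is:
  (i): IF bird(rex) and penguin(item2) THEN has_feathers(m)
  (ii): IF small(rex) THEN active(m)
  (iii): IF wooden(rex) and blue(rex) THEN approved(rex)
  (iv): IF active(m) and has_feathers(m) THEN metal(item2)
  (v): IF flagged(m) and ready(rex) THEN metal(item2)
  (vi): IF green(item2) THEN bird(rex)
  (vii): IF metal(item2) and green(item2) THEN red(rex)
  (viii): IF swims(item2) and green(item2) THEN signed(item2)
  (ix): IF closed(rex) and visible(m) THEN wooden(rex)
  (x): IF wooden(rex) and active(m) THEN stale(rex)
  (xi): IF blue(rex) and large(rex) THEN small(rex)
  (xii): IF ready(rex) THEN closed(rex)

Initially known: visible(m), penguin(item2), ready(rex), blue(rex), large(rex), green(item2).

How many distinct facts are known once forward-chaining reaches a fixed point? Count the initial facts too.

16

Round 1 fires (vi), (xi), (xii), giving bird(rex), small(rex), closed(rex).
Round 2 fires (i), (ii), (ix), giving has_feathers(m), active(m), wooden(rex).
Round 3 fires (iii), (iv), (x), giving approved(rex), metal(item2), stale(rex).
Round 4 fires (vii), giving red(rex).
Closure: {active(m), approved(rex), bird(rex), blue(rex), closed(rex), green(item2), has_feathers(m), large(rex), metal(item2), penguin(item2), ready(rex), red(rex), small(rex), stale(rex), visible(m), wooden(rex)} — 16 facts.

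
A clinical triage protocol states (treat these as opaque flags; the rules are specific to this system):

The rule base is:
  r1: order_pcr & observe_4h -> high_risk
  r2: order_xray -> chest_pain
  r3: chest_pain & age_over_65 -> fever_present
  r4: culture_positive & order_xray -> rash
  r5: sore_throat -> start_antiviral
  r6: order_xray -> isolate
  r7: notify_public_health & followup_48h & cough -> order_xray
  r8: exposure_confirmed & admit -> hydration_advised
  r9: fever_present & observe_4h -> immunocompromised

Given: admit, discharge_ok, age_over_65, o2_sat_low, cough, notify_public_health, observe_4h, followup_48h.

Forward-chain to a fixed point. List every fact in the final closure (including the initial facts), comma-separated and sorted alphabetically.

admit, age_over_65, chest_pain, cough, discharge_ok, fever_present, followup_48h, immunocompromised, isolate, notify_public_health, o2_sat_low, observe_4h, order_xray

[1] r7 [notify_public_health & followup_48h & cough -> order_xray]. ⇒ new: order_xray.
[2] r2 [order_xray -> chest_pain]; r6 [order_xray -> isolate]. ⇒ new: chest_pain, isolate.
[3] r3 [chest_pain & age_over_65 -> fever_present]. ⇒ new: fever_present.
[4] r9 [fever_present & observe_4h -> immunocompromised]. ⇒ new: immunocompromised.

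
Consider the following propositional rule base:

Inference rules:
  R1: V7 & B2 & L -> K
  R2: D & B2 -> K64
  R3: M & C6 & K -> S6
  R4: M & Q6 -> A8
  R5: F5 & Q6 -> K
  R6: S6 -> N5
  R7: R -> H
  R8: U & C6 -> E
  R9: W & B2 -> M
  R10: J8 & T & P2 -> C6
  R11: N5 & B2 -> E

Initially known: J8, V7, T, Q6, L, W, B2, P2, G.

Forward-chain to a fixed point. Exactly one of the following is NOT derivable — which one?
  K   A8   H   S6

H

Round 1 — R1, R9, R10, derive K, M, C6.
Round 2 — R3, R4, derive S6, A8.
Round 3 — R6, derive N5.
Round 4 — R11, derive E.
Derived: A8 (round 2), S6 (round 2), K (round 1). H never appears in any round.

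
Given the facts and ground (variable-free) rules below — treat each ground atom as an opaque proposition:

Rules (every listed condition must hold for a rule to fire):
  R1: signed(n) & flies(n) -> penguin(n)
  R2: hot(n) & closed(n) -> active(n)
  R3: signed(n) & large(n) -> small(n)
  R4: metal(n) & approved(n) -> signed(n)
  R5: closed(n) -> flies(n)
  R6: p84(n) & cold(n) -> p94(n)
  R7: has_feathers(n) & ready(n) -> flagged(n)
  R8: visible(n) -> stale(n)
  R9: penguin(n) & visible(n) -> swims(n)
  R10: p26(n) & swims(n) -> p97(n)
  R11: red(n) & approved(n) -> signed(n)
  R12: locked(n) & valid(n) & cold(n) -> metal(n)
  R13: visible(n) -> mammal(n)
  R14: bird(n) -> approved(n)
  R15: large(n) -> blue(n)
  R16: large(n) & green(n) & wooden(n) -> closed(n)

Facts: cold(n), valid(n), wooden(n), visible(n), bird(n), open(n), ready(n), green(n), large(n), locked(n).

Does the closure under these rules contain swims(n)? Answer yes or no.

Round 1: R8 [visible(n) -> stale(n)]; R12 [locked(n) & valid(n) & cold(n) -> metal(n)]; R13 [visible(n) -> mammal(n)]; R14 [bird(n) -> approved(n)]; R15 [large(n) -> blue(n)]; R16 [large(n) & green(n) & wooden(n) -> closed(n)]. New: stale(n), metal(n), mammal(n), approved(n), blue(n), closed(n).
Round 2: R4 [metal(n) & approved(n) -> signed(n)]; R5 [closed(n) -> flies(n)]. New: signed(n), flies(n).
Round 3: R1 [signed(n) & flies(n) -> penguin(n)]; R3 [signed(n) & large(n) -> small(n)]. New: penguin(n), small(n).
Round 4: R9 [penguin(n) & visible(n) -> swims(n)]. New: swims(n).
swims(n) appears in round 4, so it is derivable.

yes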